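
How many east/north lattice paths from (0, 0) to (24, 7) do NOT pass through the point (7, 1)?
Number of paths = 1821999

Total paths from (0, 0) to (24, 7): C(31, 24) = 2629575. Paths through (7, 1): (paths (0, 0) → (7, 1)) × (paths (7, 1) → (24, 7)) = C(8, 7) · C(23, 17) = 8 · 100947 = 807576. Avoidance count = 2629575 − 807576 = 1821999.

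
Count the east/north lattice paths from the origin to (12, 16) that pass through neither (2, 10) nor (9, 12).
Number of paths = 19688837

Inclusion–exclusion. Total paths: C(28, 12) = 30421755. Through P₁: C(12, 2)·C(16, 10) = 528528. Through P₂: C(21, 9)·C(7, 3) = 10287550. Since P₁ is strictly southwest of P₂, a monotone path through both must visit P₁ then P₂; paths through both = C(12, 2)·C(9, 7)·C(7, 3) = 83160. Avoid both = 30421755 − 528528 − 10287550 + 83160 = 19688837.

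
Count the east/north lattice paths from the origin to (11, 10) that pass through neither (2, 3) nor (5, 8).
Number of paths = 217960

Inclusion–exclusion. Total paths: C(21, 11) = 352716. Through P₁: C(5, 2)·C(16, 9) = 114400. Through P₂: C(13, 5)·C(8, 6) = 36036. Since P₁ is strictly southwest of P₂, a monotone path through both must visit P₁ then P₂; paths through both = C(5, 2)·C(8, 3)·C(8, 6) = 15680. Avoid both = 352716 − 114400 − 36036 + 15680 = 217960.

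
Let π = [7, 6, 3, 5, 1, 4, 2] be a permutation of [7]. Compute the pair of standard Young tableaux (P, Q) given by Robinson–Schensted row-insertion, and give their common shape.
P = [1, 2] / [3, 4] / [5] / [6] / [7];  Q = [1, 4] / [2, 6] / [3] / [5] / [7];  common shape = (2, 2, 1, 1, 1)

Row-insert the values π_1, π_2, … into P one at a time, bumping the leftmost entry strictly greater than the inserted value down to the next row. The recording tableau Q records, in position (i, j), the step at which that cell was added to P.
  Insert 7 (step 1): P = [7];  Q = [1]
  Insert 6 (step 2): P = [6] / [7];  Q = [1] / [2]
  Insert 3 (step 3): P = [3] / [6] / [7];  Q = [1] / [2] / [3]
  Insert 5 (step 4): P = [3, 5] / [6] / [7];  Q = [1, 4] / [2] / [3]
  Insert 1 (step 5): P = [1, 5] / [3] / [6] / [7];  Q = [1, 4] / [2] / [3] / [5]
  Insert 4 (step 6): P = [1, 4] / [3, 5] / [6] / [7];  Q = [1, 4] / [2, 6] / [3] / [5]
  Insert 2 (step 7): P = [1, 2] / [3, 4] / [5] / [6] / [7];  Q = [1, 4] / [2, 6] / [3] / [5] / [7]
Final shape: (2, 2, 1, 1, 1).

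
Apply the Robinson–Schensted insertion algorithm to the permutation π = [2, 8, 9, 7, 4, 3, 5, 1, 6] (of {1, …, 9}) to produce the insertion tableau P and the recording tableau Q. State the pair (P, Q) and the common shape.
P = [1, 3, 5, 6] / [2, 9] / [4] / [7] / [8];  Q = [1, 2, 3, 9] / [4, 7] / [5] / [6] / [8];  common shape = (4, 2, 1, 1, 1)

Row-insert the values π_1, π_2, … into P one at a time, bumping the leftmost entry strictly greater than the inserted value down to the next row. The recording tableau Q records, in position (i, j), the step at which that cell was added to P.
  Insert 2 (step 1): P = [2];  Q = [1]
  Insert 8 (step 2): P = [2, 8];  Q = [1, 2]
  Insert 9 (step 3): P = [2, 8, 9];  Q = [1, 2, 3]
  Insert 7 (step 4): P = [2, 7, 9] / [8];  Q = [1, 2, 3] / [4]
  Insert 4 (step 5): P = [2, 4, 9] / [7] / [8];  Q = [1, 2, 3] / [4] / [5]
  Insert 3 (step 6): P = [2, 3, 9] / [4] / [7] / [8];  Q = [1, 2, 3] / [4] / [5] / [6]
  Insert 5 (step 7): P = [2, 3, 5] / [4, 9] / [7] / [8];  Q = [1, 2, 3] / [4, 7] / [5] / [6]
  Insert 1 (step 8): P = [1, 3, 5] / [2, 9] / [4] / [7] / [8];  Q = [1, 2, 3] / [4, 7] / [5] / [6] / [8]
  Insert 6 (step 9): P = [1, 3, 5, 6] / [2, 9] / [4] / [7] / [8];  Q = [1, 2, 3, 9] / [4, 7] / [5] / [6] / [8]
Final shape: (4, 2, 1, 1, 1).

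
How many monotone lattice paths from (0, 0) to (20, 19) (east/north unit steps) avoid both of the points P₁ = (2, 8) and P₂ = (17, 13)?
Number of paths = 57365164080

Inclusion–exclusion. Total paths: C(39, 20) = 68923264410. Through P₁: C(10, 2)·C(29, 18) = 1556878050. Through P₂: C(30, 17)·C(9, 3) = 10059827400. Since P₁ is strictly southwest of P₂, a monotone path through both must visit P₁ then P₂; paths through both = C(10, 2)·C(20, 15)·C(9, 3) = 58605120. Avoid both = 68923264410 − 1556878050 − 10059827400 + 58605120 = 57365164080.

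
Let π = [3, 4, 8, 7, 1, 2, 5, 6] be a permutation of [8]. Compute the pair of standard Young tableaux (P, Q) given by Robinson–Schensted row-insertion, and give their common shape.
P = [1, 2, 5, 6] / [3, 4, 7] / [8];  Q = [1, 2, 3, 8] / [4, 6, 7] / [5];  common shape = (4, 3, 1)

Row-insert the values π_1, π_2, … into P one at a time, bumping the leftmost entry strictly greater than the inserted value down to the next row. The recording tableau Q records, in position (i, j), the step at which that cell was added to P.
  Insert 3 (step 1): P = [3];  Q = [1]
  Insert 4 (step 2): P = [3, 4];  Q = [1, 2]
  Insert 8 (step 3): P = [3, 4, 8];  Q = [1, 2, 3]
  Insert 7 (step 4): P = [3, 4, 7] / [8];  Q = [1, 2, 3] / [4]
  Insert 1 (step 5): P = [1, 4, 7] / [3] / [8];  Q = [1, 2, 3] / [4] / [5]
  Insert 2 (step 6): P = [1, 2, 7] / [3, 4] / [8];  Q = [1, 2, 3] / [4, 6] / [5]
  Insert 5 (step 7): P = [1, 2, 5] / [3, 4, 7] / [8];  Q = [1, 2, 3] / [4, 6, 7] / [5]
  Insert 6 (step 8): P = [1, 2, 5, 6] / [3, 4, 7] / [8];  Q = [1, 2, 3, 8] / [4, 6, 7] / [5]
Final shape: (4, 3, 1).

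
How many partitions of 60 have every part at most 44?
p(60, parts ≤ 44) = 965783

Use the recurrence p(n, m) = p(n, m−1) + p(n−m, m): either the largest part is < m (count p(n, m−1)) or the largest part is exactly m (remove one copy of m, count p(n−m, m)). With p(0, ·) = 1 this gives p(60, parts ≤ 44) = 965783. (By conjugating Young diagrams, this also counts partitions of 60 into at most 44 parts.)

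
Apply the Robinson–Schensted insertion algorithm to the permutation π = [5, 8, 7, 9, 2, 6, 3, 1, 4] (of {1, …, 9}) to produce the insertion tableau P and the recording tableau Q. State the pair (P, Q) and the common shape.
P = [1, 3, 4] / [2, 6, 9] / [5] / [7] / [8];  Q = [1, 2, 4] / [3, 6, 9] / [5] / [7] / [8];  common shape = (3, 3, 1, 1, 1)

Row-insert the values π_1, π_2, … into P one at a time, bumping the leftmost entry strictly greater than the inserted value down to the next row. The recording tableau Q records, in position (i, j), the step at which that cell was added to P.
  Insert 5 (step 1): P = [5];  Q = [1]
  Insert 8 (step 2): P = [5, 8];  Q = [1, 2]
  Insert 7 (step 3): P = [5, 7] / [8];  Q = [1, 2] / [3]
  Insert 9 (step 4): P = [5, 7, 9] / [8];  Q = [1, 2, 4] / [3]
  Insert 2 (step 5): P = [2, 7, 9] / [5] / [8];  Q = [1, 2, 4] / [3] / [5]
  Insert 6 (step 6): P = [2, 6, 9] / [5, 7] / [8];  Q = [1, 2, 4] / [3, 6] / [5]
  Insert 3 (step 7): P = [2, 3, 9] / [5, 6] / [7] / [8];  Q = [1, 2, 4] / [3, 6] / [5] / [7]
  Insert 1 (step 8): P = [1, 3, 9] / [2, 6] / [5] / [7] / [8];  Q = [1, 2, 4] / [3, 6] / [5] / [7] / [8]
  Insert 4 (step 9): P = [1, 3, 4] / [2, 6, 9] / [5] / [7] / [8];  Q = [1, 2, 4] / [3, 6, 9] / [5] / [7] / [8]
Final shape: (3, 3, 1, 1, 1).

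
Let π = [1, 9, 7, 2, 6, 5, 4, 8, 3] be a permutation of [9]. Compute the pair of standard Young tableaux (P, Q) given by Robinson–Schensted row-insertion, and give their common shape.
P = [1, 2, 3, 8] / [4] / [5] / [6] / [7] / [9];  Q = [1, 2, 5, 8] / [3] / [4] / [6] / [7] / [9];  common shape = (4, 1, 1, 1, 1, 1)

Row-insert the values π_1, π_2, … into P one at a time, bumping the leftmost entry strictly greater than the inserted value down to the next row. The recording tableau Q records, in position (i, j), the step at which that cell was added to P.
  Insert 1 (step 1): P = [1];  Q = [1]
  Insert 9 (step 2): P = [1, 9];  Q = [1, 2]
  Insert 7 (step 3): P = [1, 7] / [9];  Q = [1, 2] / [3]
  Insert 2 (step 4): P = [1, 2] / [7] / [9];  Q = [1, 2] / [3] / [4]
  Insert 6 (step 5): P = [1, 2, 6] / [7] / [9];  Q = [1, 2, 5] / [3] / [4]
  Insert 5 (step 6): P = [1, 2, 5] / [6] / [7] / [9];  Q = [1, 2, 5] / [3] / [4] / [6]
  Insert 4 (step 7): P = [1, 2, 4] / [5] / [6] / [7] / [9];  Q = [1, 2, 5] / [3] / [4] / [6] / [7]
  Insert 8 (step 8): P = [1, 2, 4, 8] / [5] / [6] / [7] / [9];  Q = [1, 2, 5, 8] / [3] / [4] / [6] / [7]
  Insert 3 (step 9): P = [1, 2, 3, 8] / [4] / [5] / [6] / [7] / [9];  Q = [1, 2, 5, 8] / [3] / [4] / [6] / [7] / [9]
Final shape: (4, 1, 1, 1, 1, 1).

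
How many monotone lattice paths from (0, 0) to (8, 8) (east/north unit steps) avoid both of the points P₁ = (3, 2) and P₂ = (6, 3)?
Number of paths = 7326

Inclusion–exclusion. Total paths: C(16, 8) = 12870. Through P₁: C(5, 3)·C(11, 5) = 4620. Through P₂: C(9, 6)·C(7, 2) = 1764. Since P₁ is strictly southwest of P₂, a monotone path through both must visit P₁ then P₂; paths through both = C(5, 3)·C(4, 3)·C(7, 2) = 840. Avoid both = 12870 − 4620 − 1764 + 840 = 7326.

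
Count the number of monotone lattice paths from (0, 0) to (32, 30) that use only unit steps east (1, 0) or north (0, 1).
Number of paths = 450883717216034179

A monotone lattice path from (0, 0) to (32, 30) consists of 32 east steps and 30 north steps in some order, so it is determined by which 32 of the 62 steps are east. The count is C(62, 32) = 450883717216034179.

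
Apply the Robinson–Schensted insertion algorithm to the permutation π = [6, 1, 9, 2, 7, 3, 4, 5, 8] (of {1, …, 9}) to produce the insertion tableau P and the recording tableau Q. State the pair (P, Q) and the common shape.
P = [1, 2, 3, 4, 5, 8] / [6, 7] / [9];  Q = [1, 3, 5, 7, 8, 9] / [2, 4] / [6];  common shape = (6, 2, 1)

Row-insert the values π_1, π_2, … into P one at a time, bumping the leftmost entry strictly greater than the inserted value down to the next row. The recording tableau Q records, in position (i, j), the step at which that cell was added to P.
  Insert 6 (step 1): P = [6];  Q = [1]
  Insert 1 (step 2): P = [1] / [6];  Q = [1] / [2]
  Insert 9 (step 3): P = [1, 9] / [6];  Q = [1, 3] / [2]
  Insert 2 (step 4): P = [1, 2] / [6, 9];  Q = [1, 3] / [2, 4]
  Insert 7 (step 5): P = [1, 2, 7] / [6, 9];  Q = [1, 3, 5] / [2, 4]
  Insert 3 (step 6): P = [1, 2, 3] / [6, 7] / [9];  Q = [1, 3, 5] / [2, 4] / [6]
  Insert 4 (step 7): P = [1, 2, 3, 4] / [6, 7] / [9];  Q = [1, 3, 5, 7] / [2, 4] / [6]
  Insert 5 (step 8): P = [1, 2, 3, 4, 5] / [6, 7] / [9];  Q = [1, 3, 5, 7, 8] / [2, 4] / [6]
  Insert 8 (step 9): P = [1, 2, 3, 4, 5, 8] / [6, 7] / [9];  Q = [1, 3, 5, 7, 8, 9] / [2, 4] / [6]
Final shape: (6, 2, 1).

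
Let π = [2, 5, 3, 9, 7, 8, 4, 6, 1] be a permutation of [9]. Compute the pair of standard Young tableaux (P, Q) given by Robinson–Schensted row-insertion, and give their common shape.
P = [1, 3, 4, 6] / [2, 7, 8] / [5] / [9];  Q = [1, 2, 4, 6] / [3, 5, 8] / [7] / [9];  common shape = (4, 3, 1, 1)

Row-insert the values π_1, π_2, … into P one at a time, bumping the leftmost entry strictly greater than the inserted value down to the next row. The recording tableau Q records, in position (i, j), the step at which that cell was added to P.
  Insert 2 (step 1): P = [2];  Q = [1]
  Insert 5 (step 2): P = [2, 5];  Q = [1, 2]
  Insert 3 (step 3): P = [2, 3] / [5];  Q = [1, 2] / [3]
  Insert 9 (step 4): P = [2, 3, 9] / [5];  Q = [1, 2, 4] / [3]
  Insert 7 (step 5): P = [2, 3, 7] / [5, 9];  Q = [1, 2, 4] / [3, 5]
  Insert 8 (step 6): P = [2, 3, 7, 8] / [5, 9];  Q = [1, 2, 4, 6] / [3, 5]
  Insert 4 (step 7): P = [2, 3, 4, 8] / [5, 7] / [9];  Q = [1, 2, 4, 6] / [3, 5] / [7]
  Insert 6 (step 8): P = [2, 3, 4, 6] / [5, 7, 8] / [9];  Q = [1, 2, 4, 6] / [3, 5, 8] / [7]
  Insert 1 (step 9): P = [1, 3, 4, 6] / [2, 7, 8] / [5] / [9];  Q = [1, 2, 4, 6] / [3, 5, 8] / [7] / [9]
Final shape: (4, 3, 1, 1).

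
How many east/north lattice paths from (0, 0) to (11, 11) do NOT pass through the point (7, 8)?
Number of paths = 480207

Total paths from (0, 0) to (11, 11): C(22, 11) = 705432. Paths through (7, 8): (paths (0, 0) → (7, 8)) × (paths (7, 8) → (11, 11)) = C(15, 7) · C(7, 4) = 6435 · 35 = 225225. Avoidance count = 705432 − 225225 = 480207.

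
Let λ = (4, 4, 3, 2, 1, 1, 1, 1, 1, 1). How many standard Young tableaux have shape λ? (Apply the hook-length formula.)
# SYT of shape (4, 4, 3, 2, 1, 1, 1, 1, 1, 1) = 6267492

Hook-length formula: f^λ = n! / Π hook(c), product over all cells c of the Young diagram. For λ = (4, 4, 3, 2, 1, 1, 1, 1, 1, 1), n = 19 boxes. Hook lengths by row (left-to-right, top-to-bottom): [13, 6, 4, 2]; [12, 5, 3, 1]; [10, 3, 1]; [8, 1]; [6]; [5]; [4]; [3]; [2]; [1]. Product of hooks = 19408896000. So f^λ = 19! / 19408896000 = 121645100408832000 / 19408896000 = 6267492.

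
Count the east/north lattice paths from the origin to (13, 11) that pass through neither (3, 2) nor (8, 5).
Number of paths = 1236490

Inclusion–exclusion. Total paths: C(24, 13) = 2496144. Through P₁: C(5, 3)·C(19, 10) = 923780. Through P₂: C(13, 8)·C(11, 5) = 594594. Since P₁ is strictly southwest of P₂, a monotone path through both must visit P₁ then P₂; paths through both = C(5, 3)·C(8, 5)·C(11, 5) = 258720. Avoid both = 2496144 − 923780 − 594594 + 258720 = 1236490.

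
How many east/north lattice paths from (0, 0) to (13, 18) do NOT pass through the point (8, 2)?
Number of paths = 205337370

Total paths from (0, 0) to (13, 18): C(31, 13) = 206253075. Paths through (8, 2): (paths (0, 0) → (8, 2)) × (paths (8, 2) → (13, 18)) = C(10, 8) · C(21, 5) = 45 · 20349 = 915705. Avoidance count = 206253075 − 915705 = 205337370.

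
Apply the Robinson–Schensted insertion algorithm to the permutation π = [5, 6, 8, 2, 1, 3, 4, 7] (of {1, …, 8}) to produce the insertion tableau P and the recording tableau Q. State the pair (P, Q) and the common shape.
P = [1, 3, 4, 7] / [2, 6, 8] / [5];  Q = [1, 2, 3, 8] / [4, 6, 7] / [5];  common shape = (4, 3, 1)

Row-insert the values π_1, π_2, … into P one at a time, bumping the leftmost entry strictly greater than the inserted value down to the next row. The recording tableau Q records, in position (i, j), the step at which that cell was added to P.
  Insert 5 (step 1): P = [5];  Q = [1]
  Insert 6 (step 2): P = [5, 6];  Q = [1, 2]
  Insert 8 (step 3): P = [5, 6, 8];  Q = [1, 2, 3]
  Insert 2 (step 4): P = [2, 6, 8] / [5];  Q = [1, 2, 3] / [4]
  Insert 1 (step 5): P = [1, 6, 8] / [2] / [5];  Q = [1, 2, 3] / [4] / [5]
  Insert 3 (step 6): P = [1, 3, 8] / [2, 6] / [5];  Q = [1, 2, 3] / [4, 6] / [5]
  Insert 4 (step 7): P = [1, 3, 4] / [2, 6, 8] / [5];  Q = [1, 2, 3] / [4, 6, 7] / [5]
  Insert 7 (step 8): P = [1, 3, 4, 7] / [2, 6, 8] / [5];  Q = [1, 2, 3, 8] / [4, 6, 7] / [5]
Final shape: (4, 3, 1).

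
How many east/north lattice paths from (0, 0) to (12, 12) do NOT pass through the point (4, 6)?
Number of paths = 2073526

Total paths from (0, 0) to (12, 12): C(24, 12) = 2704156. Paths through (4, 6): (paths (0, 0) → (4, 6)) × (paths (4, 6) → (12, 12)) = C(10, 4) · C(14, 8) = 210 · 3003 = 630630. Avoidance count = 2704156 − 630630 = 2073526.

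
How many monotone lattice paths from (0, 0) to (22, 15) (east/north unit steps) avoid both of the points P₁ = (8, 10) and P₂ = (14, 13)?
Number of paths = 8118163476

Inclusion–exclusion. Total paths: C(37, 22) = 9364199760. Through P₁: C(18, 8)·C(19, 14) = 508818024. Through P₂: C(27, 14)·C(10, 8) = 902623500. Since P₁ is strictly southwest of P₂, a monotone path through both must visit P₁ then P₂; paths through both = C(18, 8)·C(9, 6)·C(10, 8) = 165405240. Avoid both = 9364199760 − 508818024 − 902623500 + 165405240 = 8118163476.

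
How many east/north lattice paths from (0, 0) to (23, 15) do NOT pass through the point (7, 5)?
Number of paths = 11264392440

Total paths from (0, 0) to (23, 15): C(38, 23) = 15471286560. Paths through (7, 5): (paths (0, 0) → (7, 5)) × (paths (7, 5) → (23, 15)) = C(12, 7) · C(26, 16) = 792 · 5311735 = 4206894120. Avoidance count = 15471286560 − 4206894120 = 11264392440.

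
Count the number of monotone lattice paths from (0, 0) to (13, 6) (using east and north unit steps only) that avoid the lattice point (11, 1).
Number of paths = 26880

Total paths from (0, 0) to (13, 6): C(19, 13) = 27132. Paths through (11, 1): (paths (0, 0) → (11, 1)) × (paths (11, 1) → (13, 6)) = C(12, 11) · C(7, 2) = 12 · 21 = 252. Avoidance count = 27132 − 252 = 26880.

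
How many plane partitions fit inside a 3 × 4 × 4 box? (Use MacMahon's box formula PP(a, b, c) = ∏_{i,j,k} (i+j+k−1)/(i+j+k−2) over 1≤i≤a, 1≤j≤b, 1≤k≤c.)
PP(3, 4, 4) = 24696

Evaluate the triple product over i = 1..3, j = 1..4, k = 1..4. The factors are (2/1) · (3/2) · (4/3) · (5/4) · (3/2) · (4/3) · (5/4) · (6/5) · … (48 factors total). The numerators and denominators telescope so the product is an integer; carrying out the multiplication exactly gives PP(3, 4, 4) = 24696.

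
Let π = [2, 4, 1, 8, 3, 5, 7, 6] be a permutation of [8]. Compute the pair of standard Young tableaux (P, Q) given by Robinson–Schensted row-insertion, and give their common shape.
P = [1, 3, 5, 6] / [2, 4, 7] / [8];  Q = [1, 2, 4, 7] / [3, 5, 6] / [8];  common shape = (4, 3, 1)

Row-insert the values π_1, π_2, … into P one at a time, bumping the leftmost entry strictly greater than the inserted value down to the next row. The recording tableau Q records, in position (i, j), the step at which that cell was added to P.
  Insert 2 (step 1): P = [2];  Q = [1]
  Insert 4 (step 2): P = [2, 4];  Q = [1, 2]
  Insert 1 (step 3): P = [1, 4] / [2];  Q = [1, 2] / [3]
  Insert 8 (step 4): P = [1, 4, 8] / [2];  Q = [1, 2, 4] / [3]
  Insert 3 (step 5): P = [1, 3, 8] / [2, 4];  Q = [1, 2, 4] / [3, 5]
  Insert 5 (step 6): P = [1, 3, 5] / [2, 4, 8];  Q = [1, 2, 4] / [3, 5, 6]
  Insert 7 (step 7): P = [1, 3, 5, 7] / [2, 4, 8];  Q = [1, 2, 4, 7] / [3, 5, 6]
  Insert 6 (step 8): P = [1, 3, 5, 6] / [2, 4, 7] / [8];  Q = [1, 2, 4, 7] / [3, 5, 6] / [8]
Final shape: (4, 3, 1).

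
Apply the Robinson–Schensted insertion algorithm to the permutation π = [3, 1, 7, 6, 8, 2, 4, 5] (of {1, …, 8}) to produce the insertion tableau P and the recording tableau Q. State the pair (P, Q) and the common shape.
P = [1, 2, 4, 5] / [3, 6, 8] / [7];  Q = [1, 3, 5, 8] / [2, 4, 7] / [6];  common shape = (4, 3, 1)

Row-insert the values π_1, π_2, … into P one at a time, bumping the leftmost entry strictly greater than the inserted value down to the next row. The recording tableau Q records, in position (i, j), the step at which that cell was added to P.
  Insert 3 (step 1): P = [3];  Q = [1]
  Insert 1 (step 2): P = [1] / [3];  Q = [1] / [2]
  Insert 7 (step 3): P = [1, 7] / [3];  Q = [1, 3] / [2]
  Insert 6 (step 4): P = [1, 6] / [3, 7];  Q = [1, 3] / [2, 4]
  Insert 8 (step 5): P = [1, 6, 8] / [3, 7];  Q = [1, 3, 5] / [2, 4]
  Insert 2 (step 6): P = [1, 2, 8] / [3, 6] / [7];  Q = [1, 3, 5] / [2, 4] / [6]
  Insert 4 (step 7): P = [1, 2, 4] / [3, 6, 8] / [7];  Q = [1, 3, 5] / [2, 4, 7] / [6]
  Insert 5 (step 8): P = [1, 2, 4, 5] / [3, 6, 8] / [7];  Q = [1, 3, 5, 8] / [2, 4, 7] / [6]
Final shape: (4, 3, 1).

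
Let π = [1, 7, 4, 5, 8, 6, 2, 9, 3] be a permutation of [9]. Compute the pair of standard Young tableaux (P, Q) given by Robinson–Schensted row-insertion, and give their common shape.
P = [1, 2, 3, 6, 9] / [4, 5] / [7, 8];  Q = [1, 2, 4, 5, 8] / [3, 6] / [7, 9];  common shape = (5, 2, 2)

Row-insert the values π_1, π_2, … into P one at a time, bumping the leftmost entry strictly greater than the inserted value down to the next row. The recording tableau Q records, in position (i, j), the step at which that cell was added to P.
  Insert 1 (step 1): P = [1];  Q = [1]
  Insert 7 (step 2): P = [1, 7];  Q = [1, 2]
  Insert 4 (step 3): P = [1, 4] / [7];  Q = [1, 2] / [3]
  Insert 5 (step 4): P = [1, 4, 5] / [7];  Q = [1, 2, 4] / [3]
  Insert 8 (step 5): P = [1, 4, 5, 8] / [7];  Q = [1, 2, 4, 5] / [3]
  Insert 6 (step 6): P = [1, 4, 5, 6] / [7, 8];  Q = [1, 2, 4, 5] / [3, 6]
  Insert 2 (step 7): P = [1, 2, 5, 6] / [4, 8] / [7];  Q = [1, 2, 4, 5] / [3, 6] / [7]
  Insert 9 (step 8): P = [1, 2, 5, 6, 9] / [4, 8] / [7];  Q = [1, 2, 4, 5, 8] / [3, 6] / [7]
  Insert 3 (step 9): P = [1, 2, 3, 6, 9] / [4, 5] / [7, 8];  Q = [1, 2, 4, 5, 8] / [3, 6] / [7, 9]
Final shape: (5, 2, 2).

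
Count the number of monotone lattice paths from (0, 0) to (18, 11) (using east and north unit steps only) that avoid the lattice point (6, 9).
Number of paths = 34141835

Total paths from (0, 0) to (18, 11): C(29, 18) = 34597290. Paths through (6, 9): (paths (0, 0) → (6, 9)) × (paths (6, 9) → (18, 11)) = C(15, 6) · C(14, 12) = 5005 · 91 = 455455. Avoidance count = 34597290 − 455455 = 34141835.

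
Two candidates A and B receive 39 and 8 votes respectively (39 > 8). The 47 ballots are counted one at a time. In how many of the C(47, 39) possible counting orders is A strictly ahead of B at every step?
Strict-lead orderings = 207408135

Total orderings of the 47 votes with 39 for A: C(47, 39) = 314457495. By the Bertrand ballot formula (Cycle Lemma / reflection principle), the number of orderings in which A is strictly ahead of B throughout is (p − q)/(p + q) · C(p + q, p) = (39 − 8)/(39 + 8) · 314457495 = 207408135.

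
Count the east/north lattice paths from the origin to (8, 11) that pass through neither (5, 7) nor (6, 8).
Number of paths = 33672

Inclusion–exclusion. Total paths: C(19, 8) = 75582. Through P₁: C(12, 5)·C(7, 3) = 27720. Through P₂: C(14, 6)·C(5, 2) = 30030. Since P₁ is strictly southwest of P₂, a monotone path through both must visit P₁ then P₂; paths through both = C(12, 5)·C(2, 1)·C(5, 2) = 15840. Avoid both = 75582 − 27720 − 30030 + 15840 = 33672.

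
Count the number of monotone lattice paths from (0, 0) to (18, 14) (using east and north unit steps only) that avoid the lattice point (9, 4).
Number of paths = 405385330

Total paths from (0, 0) to (18, 14): C(32, 18) = 471435600. Paths through (9, 4): (paths (0, 0) → (9, 4)) × (paths (9, 4) → (18, 14)) = C(13, 9) · C(19, 9) = 715 · 92378 = 66050270. Avoidance count = 471435600 − 66050270 = 405385330.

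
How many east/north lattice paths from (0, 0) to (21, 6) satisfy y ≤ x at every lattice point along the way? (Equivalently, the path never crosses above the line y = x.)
Number of paths = 215280

By the reflection principle (André's argument), the number of monotone paths to (21, 6) with n ≤ m that never go above y = x is C(27, 21) − C(27, 22) = 296010 − 80730 = 215280.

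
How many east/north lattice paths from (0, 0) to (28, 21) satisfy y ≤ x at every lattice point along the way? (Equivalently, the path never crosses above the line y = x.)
Number of paths = 10772391370048

By the reflection principle (André's argument), the number of monotone paths to (28, 21) with n ≤ m that never go above y = x is C(49, 28) − C(49, 29) = 39049918716424 − 28277527346376 = 10772391370048.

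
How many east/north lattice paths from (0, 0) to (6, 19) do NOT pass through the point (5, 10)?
Number of paths = 147070

Total paths from (0, 0) to (6, 19): C(25, 6) = 177100. Paths through (5, 10): (paths (0, 0) → (5, 10)) × (paths (5, 10) → (6, 19)) = C(15, 5) · C(10, 1) = 3003 · 10 = 30030. Avoidance count = 177100 − 30030 = 147070.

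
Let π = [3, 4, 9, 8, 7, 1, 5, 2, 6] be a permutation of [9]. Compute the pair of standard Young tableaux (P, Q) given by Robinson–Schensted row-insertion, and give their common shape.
P = [1, 2, 5, 6] / [3, 4] / [7] / [8] / [9];  Q = [1, 2, 3, 9] / [4, 7] / [5] / [6] / [8];  common shape = (4, 2, 1, 1, 1)

Row-insert the values π_1, π_2, … into P one at a time, bumping the leftmost entry strictly greater than the inserted value down to the next row. The recording tableau Q records, in position (i, j), the step at which that cell was added to P.
  Insert 3 (step 1): P = [3];  Q = [1]
  Insert 4 (step 2): P = [3, 4];  Q = [1, 2]
  Insert 9 (step 3): P = [3, 4, 9];  Q = [1, 2, 3]
  Insert 8 (step 4): P = [3, 4, 8] / [9];  Q = [1, 2, 3] / [4]
  Insert 7 (step 5): P = [3, 4, 7] / [8] / [9];  Q = [1, 2, 3] / [4] / [5]
  Insert 1 (step 6): P = [1, 4, 7] / [3] / [8] / [9];  Q = [1, 2, 3] / [4] / [5] / [6]
  Insert 5 (step 7): P = [1, 4, 5] / [3, 7] / [8] / [9];  Q = [1, 2, 3] / [4, 7] / [5] / [6]
  Insert 2 (step 8): P = [1, 2, 5] / [3, 4] / [7] / [8] / [9];  Q = [1, 2, 3] / [4, 7] / [5] / [6] / [8]
  Insert 6 (step 9): P = [1, 2, 5, 6] / [3, 4] / [7] / [8] / [9];  Q = [1, 2, 3, 9] / [4, 7] / [5] / [6] / [8]
Final shape: (4, 2, 1, 1, 1).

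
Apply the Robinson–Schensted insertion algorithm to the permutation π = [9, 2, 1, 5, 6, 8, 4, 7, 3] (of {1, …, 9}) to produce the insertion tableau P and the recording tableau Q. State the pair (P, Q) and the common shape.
P = [1, 3, 6, 7] / [2, 4, 8] / [5] / [9];  Q = [1, 4, 5, 6] / [2, 7, 8] / [3] / [9];  common shape = (4, 3, 1, 1)

Row-insert the values π_1, π_2, … into P one at a time, bumping the leftmost entry strictly greater than the inserted value down to the next row. The recording tableau Q records, in position (i, j), the step at which that cell was added to P.
  Insert 9 (step 1): P = [9];  Q = [1]
  Insert 2 (step 2): P = [2] / [9];  Q = [1] / [2]
  Insert 1 (step 3): P = [1] / [2] / [9];  Q = [1] / [2] / [3]
  Insert 5 (step 4): P = [1, 5] / [2] / [9];  Q = [1, 4] / [2] / [3]
  Insert 6 (step 5): P = [1, 5, 6] / [2] / [9];  Q = [1, 4, 5] / [2] / [3]
  Insert 8 (step 6): P = [1, 5, 6, 8] / [2] / [9];  Q = [1, 4, 5, 6] / [2] / [3]
  Insert 4 (step 7): P = [1, 4, 6, 8] / [2, 5] / [9];  Q = [1, 4, 5, 6] / [2, 7] / [3]
  Insert 7 (step 8): P = [1, 4, 6, 7] / [2, 5, 8] / [9];  Q = [1, 4, 5, 6] / [2, 7, 8] / [3]
  Insert 3 (step 9): P = [1, 3, 6, 7] / [2, 4, 8] / [5] / [9];  Q = [1, 4, 5, 6] / [2, 7, 8] / [3] / [9]
Final shape: (4, 3, 1, 1).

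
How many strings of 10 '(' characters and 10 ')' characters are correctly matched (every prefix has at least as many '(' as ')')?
C_10 = 16796

These balanced parentheses are counted by the Catalan number C_n = (1/(n + 1)) · C(2n, n). For n = 10: C_10 = (1/11) · C(20, 10) = 184756/11 = 16796.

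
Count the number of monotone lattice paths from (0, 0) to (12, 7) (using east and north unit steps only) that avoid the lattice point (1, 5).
Number of paths = 49920

Total paths from (0, 0) to (12, 7): C(19, 12) = 50388. Paths through (1, 5): (paths (0, 0) → (1, 5)) × (paths (1, 5) → (12, 7)) = C(6, 1) · C(13, 11) = 6 · 78 = 468. Avoidance count = 50388 − 468 = 49920.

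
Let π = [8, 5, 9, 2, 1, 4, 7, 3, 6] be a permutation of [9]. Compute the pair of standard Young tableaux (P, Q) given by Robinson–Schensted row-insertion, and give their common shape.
P = [1, 3, 6] / [2, 4, 7] / [5, 9] / [8];  Q = [1, 3, 7] / [2, 6, 9] / [4, 8] / [5];  common shape = (3, 3, 2, 1)

Row-insert the values π_1, π_2, … into P one at a time, bumping the leftmost entry strictly greater than the inserted value down to the next row. The recording tableau Q records, in position (i, j), the step at which that cell was added to P.
  Insert 8 (step 1): P = [8];  Q = [1]
  Insert 5 (step 2): P = [5] / [8];  Q = [1] / [2]
  Insert 9 (step 3): P = [5, 9] / [8];  Q = [1, 3] / [2]
  Insert 2 (step 4): P = [2, 9] / [5] / [8];  Q = [1, 3] / [2] / [4]
  Insert 1 (step 5): P = [1, 9] / [2] / [5] / [8];  Q = [1, 3] / [2] / [4] / [5]
  Insert 4 (step 6): P = [1, 4] / [2, 9] / [5] / [8];  Q = [1, 3] / [2, 6] / [4] / [5]
  Insert 7 (step 7): P = [1, 4, 7] / [2, 9] / [5] / [8];  Q = [1, 3, 7] / [2, 6] / [4] / [5]
  Insert 3 (step 8): P = [1, 3, 7] / [2, 4] / [5, 9] / [8];  Q = [1, 3, 7] / [2, 6] / [4, 8] / [5]
  Insert 6 (step 9): P = [1, 3, 6] / [2, 4, 7] / [5, 9] / [8];  Q = [1, 3, 7] / [2, 6, 9] / [4, 8] / [5]
Final shape: (3, 3, 2, 1).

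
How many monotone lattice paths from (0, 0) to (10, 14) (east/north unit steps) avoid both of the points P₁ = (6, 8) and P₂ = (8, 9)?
Number of paths = 1009305

Inclusion–exclusion. Total paths: C(24, 10) = 1961256. Through P₁: C(14, 6)·C(10, 4) = 630630. Through P₂: C(17, 8)·C(7, 2) = 510510. Since P₁ is strictly southwest of P₂, a monotone path through both must visit P₁ then P₂; paths through both = C(14, 6)·C(3, 2)·C(7, 2) = 189189. Avoid both = 1961256 − 630630 − 510510 + 189189 = 1009305.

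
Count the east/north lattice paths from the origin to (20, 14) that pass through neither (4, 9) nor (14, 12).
Number of paths = 1112736225

Inclusion–exclusion. Total paths: C(34, 20) = 1391975640. Through P₁: C(13, 4)·C(21, 16) = 14549535. Through P₂: C(26, 14)·C(8, 6) = 270415600. Since P₁ is strictly southwest of P₂, a monotone path through both must visit P₁ then P₂; paths through both = C(13, 4)·C(13, 10)·C(8, 6) = 5725720. Avoid both = 1391975640 − 14549535 − 270415600 + 5725720 = 1112736225.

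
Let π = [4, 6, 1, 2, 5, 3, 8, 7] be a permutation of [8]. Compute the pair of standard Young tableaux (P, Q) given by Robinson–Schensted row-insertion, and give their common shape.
P = [1, 2, 3, 7] / [4, 5, 8] / [6];  Q = [1, 2, 5, 7] / [3, 4, 8] / [6];  common shape = (4, 3, 1)

Row-insert the values π_1, π_2, … into P one at a time, bumping the leftmost entry strictly greater than the inserted value down to the next row. The recording tableau Q records, in position (i, j), the step at which that cell was added to P.
  Insert 4 (step 1): P = [4];  Q = [1]
  Insert 6 (step 2): P = [4, 6];  Q = [1, 2]
  Insert 1 (step 3): P = [1, 6] / [4];  Q = [1, 2] / [3]
  Insert 2 (step 4): P = [1, 2] / [4, 6];  Q = [1, 2] / [3, 4]
  Insert 5 (step 5): P = [1, 2, 5] / [4, 6];  Q = [1, 2, 5] / [3, 4]
  Insert 3 (step 6): P = [1, 2, 3] / [4, 5] / [6];  Q = [1, 2, 5] / [3, 4] / [6]
  Insert 8 (step 7): P = [1, 2, 3, 8] / [4, 5] / [6];  Q = [1, 2, 5, 7] / [3, 4] / [6]
  Insert 7 (step 8): P = [1, 2, 3, 7] / [4, 5, 8] / [6];  Q = [1, 2, 5, 7] / [3, 4, 8] / [6]
Final shape: (4, 3, 1).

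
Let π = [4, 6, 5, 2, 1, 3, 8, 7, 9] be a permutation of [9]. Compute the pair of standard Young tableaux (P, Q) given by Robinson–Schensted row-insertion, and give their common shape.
P = [1, 3, 7, 9] / [2, 5, 8] / [4] / [6];  Q = [1, 2, 7, 9] / [3, 6, 8] / [4] / [5];  common shape = (4, 3, 1, 1)

Row-insert the values π_1, π_2, … into P one at a time, bumping the leftmost entry strictly greater than the inserted value down to the next row. The recording tableau Q records, in position (i, j), the step at which that cell was added to P.
  Insert 4 (step 1): P = [4];  Q = [1]
  Insert 6 (step 2): P = [4, 6];  Q = [1, 2]
  Insert 5 (step 3): P = [4, 5] / [6];  Q = [1, 2] / [3]
  Insert 2 (step 4): P = [2, 5] / [4] / [6];  Q = [1, 2] / [3] / [4]
  Insert 1 (step 5): P = [1, 5] / [2] / [4] / [6];  Q = [1, 2] / [3] / [4] / [5]
  Insert 3 (step 6): P = [1, 3] / [2, 5] / [4] / [6];  Q = [1, 2] / [3, 6] / [4] / [5]
  Insert 8 (step 7): P = [1, 3, 8] / [2, 5] / [4] / [6];  Q = [1, 2, 7] / [3, 6] / [4] / [5]
  Insert 7 (step 8): P = [1, 3, 7] / [2, 5, 8] / [4] / [6];  Q = [1, 2, 7] / [3, 6, 8] / [4] / [5]
  Insert 9 (step 9): P = [1, 3, 7, 9] / [2, 5, 8] / [4] / [6];  Q = [1, 2, 7, 9] / [3, 6, 8] / [4] / [5]
Final shape: (4, 3, 1, 1).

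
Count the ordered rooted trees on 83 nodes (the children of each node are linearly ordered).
C_82 = 17526585015616776834735140517915655636396234280

These ordered rooted trees are counted by the Catalan number C_n = (1/(n + 1)) · C(2n, n). For n = 82: C_82 = (1/83) · C(164, 82) = 1454706556296192477283016662986999417820887445240/83 = 17526585015616776834735140517915655636396234280.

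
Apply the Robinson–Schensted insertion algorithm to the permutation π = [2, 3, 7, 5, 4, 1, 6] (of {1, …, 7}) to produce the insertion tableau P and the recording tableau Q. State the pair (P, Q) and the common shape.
P = [1, 3, 4, 6] / [2] / [5] / [7];  Q = [1, 2, 3, 7] / [4] / [5] / [6];  common shape = (4, 1, 1, 1)

Row-insert the values π_1, π_2, … into P one at a time, bumping the leftmost entry strictly greater than the inserted value down to the next row. The recording tableau Q records, in position (i, j), the step at which that cell was added to P.
  Insert 2 (step 1): P = [2];  Q = [1]
  Insert 3 (step 2): P = [2, 3];  Q = [1, 2]
  Insert 7 (step 3): P = [2, 3, 7];  Q = [1, 2, 3]
  Insert 5 (step 4): P = [2, 3, 5] / [7];  Q = [1, 2, 3] / [4]
  Insert 4 (step 5): P = [2, 3, 4] / [5] / [7];  Q = [1, 2, 3] / [4] / [5]
  Insert 1 (step 6): P = [1, 3, 4] / [2] / [5] / [7];  Q = [1, 2, 3] / [4] / [5] / [6]
  Insert 6 (step 7): P = [1, 3, 4, 6] / [2] / [5] / [7];  Q = [1, 2, 3, 7] / [4] / [5] / [6]
Final shape: (4, 1, 1, 1).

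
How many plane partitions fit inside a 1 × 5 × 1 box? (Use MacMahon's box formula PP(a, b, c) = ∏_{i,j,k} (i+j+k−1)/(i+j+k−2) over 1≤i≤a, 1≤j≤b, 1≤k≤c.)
PP(1, 5, 1) = 6

Evaluate the triple product over i = 1..1, j = 1..5, k = 1..1. The factors are (2/1) · (3/2) · (4/3) · (5/4) · (6/5). The numerators and denominators telescope so the product is an integer; carrying out the multiplication exactly gives PP(1, 5, 1) = 6.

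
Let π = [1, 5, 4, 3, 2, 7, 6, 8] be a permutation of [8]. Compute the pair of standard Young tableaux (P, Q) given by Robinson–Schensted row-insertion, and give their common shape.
P = [1, 2, 6, 8] / [3, 7] / [4] / [5];  Q = [1, 2, 6, 8] / [3, 7] / [4] / [5];  common shape = (4, 2, 1, 1)

Row-insert the values π_1, π_2, … into P one at a time, bumping the leftmost entry strictly greater than the inserted value down to the next row. The recording tableau Q records, in position (i, j), the step at which that cell was added to P.
  Insert 1 (step 1): P = [1];  Q = [1]
  Insert 5 (step 2): P = [1, 5];  Q = [1, 2]
  Insert 4 (step 3): P = [1, 4] / [5];  Q = [1, 2] / [3]
  Insert 3 (step 4): P = [1, 3] / [4] / [5];  Q = [1, 2] / [3] / [4]
  Insert 2 (step 5): P = [1, 2] / [3] / [4] / [5];  Q = [1, 2] / [3] / [4] / [5]
  Insert 7 (step 6): P = [1, 2, 7] / [3] / [4] / [5];  Q = [1, 2, 6] / [3] / [4] / [5]
  Insert 6 (step 7): P = [1, 2, 6] / [3, 7] / [4] / [5];  Q = [1, 2, 6] / [3, 7] / [4] / [5]
  Insert 8 (step 8): P = [1, 2, 6, 8] / [3, 7] / [4] / [5];  Q = [1, 2, 6, 8] / [3, 7] / [4] / [5]
Final shape: (4, 2, 1, 1).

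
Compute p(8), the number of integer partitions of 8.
p(8) = 22

List all partitions of 8: 8, 7+1, 6+2, 6+1+1, 5+3, 5+2+1, 5+1+1+1, 4+4, 4+3+1, 4+2+2, 4+2+1+1, 4+1+1+1+1, 3+3+2, 3+3+1+1, 3+2+2+1, 3+2+1+1+1, 3+1+1+1+1+1, 2+2+2+2, 2+2+2+1+1, 2+2+1+1+1+1, 2+1+1+1+1+1+1, 1+1+1+1+1+1+1+1. Counting them gives p(8) = 22.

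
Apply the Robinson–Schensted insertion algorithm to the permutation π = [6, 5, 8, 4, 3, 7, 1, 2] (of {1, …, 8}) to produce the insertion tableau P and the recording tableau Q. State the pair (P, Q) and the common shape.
P = [1, 2] / [3, 7] / [4, 8] / [5] / [6];  Q = [1, 3] / [2, 6] / [4, 8] / [5] / [7];  common shape = (2, 2, 2, 1, 1)

Row-insert the values π_1, π_2, … into P one at a time, bumping the leftmost entry strictly greater than the inserted value down to the next row. The recording tableau Q records, in position (i, j), the step at which that cell was added to P.
  Insert 6 (step 1): P = [6];  Q = [1]
  Insert 5 (step 2): P = [5] / [6];  Q = [1] / [2]
  Insert 8 (step 3): P = [5, 8] / [6];  Q = [1, 3] / [2]
  Insert 4 (step 4): P = [4, 8] / [5] / [6];  Q = [1, 3] / [2] / [4]
  Insert 3 (step 5): P = [3, 8] / [4] / [5] / [6];  Q = [1, 3] / [2] / [4] / [5]
  Insert 7 (step 6): P = [3, 7] / [4, 8] / [5] / [6];  Q = [1, 3] / [2, 6] / [4] / [5]
  Insert 1 (step 7): P = [1, 7] / [3, 8] / [4] / [5] / [6];  Q = [1, 3] / [2, 6] / [4] / [5] / [7]
  Insert 2 (step 8): P = [1, 2] / [3, 7] / [4, 8] / [5] / [6];  Q = [1, 3] / [2, 6] / [4, 8] / [5] / [7]
Final shape: (2, 2, 2, 1, 1).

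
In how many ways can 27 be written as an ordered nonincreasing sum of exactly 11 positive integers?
p(27, 11 parts) = 219

Partitions of n into exactly k parts are in bijection with partitions of n − k into at most k parts (subtract 1 from each part). So p(27, exactly 11) = p(16, parts ≤ 11). Computing via the recurrence p(m, j) = p(m, j−1) + p(m−j, j) gives 219.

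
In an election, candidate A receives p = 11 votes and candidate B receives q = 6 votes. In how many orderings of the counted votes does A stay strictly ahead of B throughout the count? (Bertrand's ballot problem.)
Strict-lead orderings = 3640

Total orderings of the 17 votes with 11 for A: C(17, 11) = 12376. By the Bertrand ballot formula (Cycle Lemma / reflection principle), the number of orderings in which A is strictly ahead of B throughout is (p − q)/(p + q) · C(p + q, p) = (11 − 6)/(11 + 6) · 12376 = 3640.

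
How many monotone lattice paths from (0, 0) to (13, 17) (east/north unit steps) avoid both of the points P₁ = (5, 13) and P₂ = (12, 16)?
Number of paths = 56731500

Inclusion–exclusion. Total paths: C(30, 13) = 119759850. Through P₁: C(18, 5)·C(12, 8) = 4241160. Through P₂: C(28, 12)·C(2, 1) = 60843510. Since P₁ is strictly southwest of P₂, a monotone path through both must visit P₁ then P₂; paths through both = C(18, 5)·C(10, 7)·C(2, 1) = 2056320. Avoid both = 119759850 − 4241160 − 60843510 + 2056320 = 56731500.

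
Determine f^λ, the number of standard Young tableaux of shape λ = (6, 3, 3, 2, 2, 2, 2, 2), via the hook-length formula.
# SYT of shape (6, 3, 3, 2, 2, 2, 2, 2) = 287260050

Hook-length formula: f^λ = n! / Π hook(c), product over all cells c of the Young diagram. For λ = (6, 3, 3, 2, 2, 2, 2, 2), n = 22 boxes. Hook lengths by row (left-to-right, top-to-bottom): [13, 12, 6, 3, 2, 1]; [9, 8, 2]; [8, 7, 1]; [6, 5]; [5, 4]; [4, 3]; [3, 2]; [2, 1]. Product of hooks = 3912833433600. So f^λ = 22! / 3912833433600 = 1124000727777607680000 / 3912833433600 = 287260050.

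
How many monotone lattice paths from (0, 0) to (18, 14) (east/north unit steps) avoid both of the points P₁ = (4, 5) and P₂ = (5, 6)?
Number of paths = 325736760

Inclusion–exclusion. Total paths: C(32, 18) = 471435600. Through P₁: C(9, 4)·C(23, 14) = 102965940. Through P₂: C(11, 5)·C(21, 13) = 94012380. Since P₁ is strictly southwest of P₂, a monotone path through both must visit P₁ then P₂; paths through both = C(9, 4)·C(2, 1)·C(21, 13) = 51279480. Avoid both = 471435600 − 102965940 − 94012380 + 51279480 = 325736760.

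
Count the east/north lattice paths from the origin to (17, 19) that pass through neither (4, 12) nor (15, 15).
Number of paths = 6139584600

Inclusion–exclusion. Total paths: C(36, 17) = 8597496600. Through P₁: C(16, 4)·C(20, 13) = 141086400. Through P₂: C(30, 15)·C(6, 2) = 2326762800. Since P₁ is strictly southwest of P₂, a monotone path through both must visit P₁ then P₂; paths through both = C(16, 4)·C(14, 11)·C(6, 2) = 9937200. Avoid both = 8597496600 − 141086400 − 2326762800 + 9937200 = 6139584600.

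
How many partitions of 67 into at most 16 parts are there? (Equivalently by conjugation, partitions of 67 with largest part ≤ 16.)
p(67, parts ≤ 16) = 1503381

Use the recurrence p(n, m) = p(n, m−1) + p(n−m, m): either the largest part is < m (count p(n, m−1)) or the largest part is exactly m (remove one copy of m, count p(n−m, m)). With p(0, ·) = 1 this gives p(67, parts ≤ 16) = 1503381. (By conjugating Young diagrams, this also counts partitions of 67 into at most 16 parts.)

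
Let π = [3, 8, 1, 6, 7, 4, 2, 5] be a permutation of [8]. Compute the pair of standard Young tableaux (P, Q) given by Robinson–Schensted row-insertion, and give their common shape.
P = [1, 2, 5] / [3, 4, 7] / [6] / [8];  Q = [1, 2, 5] / [3, 4, 8] / [6] / [7];  common shape = (3, 3, 1, 1)

Row-insert the values π_1, π_2, … into P one at a time, bumping the leftmost entry strictly greater than the inserted value down to the next row. The recording tableau Q records, in position (i, j), the step at which that cell was added to P.
  Insert 3 (step 1): P = [3];  Q = [1]
  Insert 8 (step 2): P = [3, 8];  Q = [1, 2]
  Insert 1 (step 3): P = [1, 8] / [3];  Q = [1, 2] / [3]
  Insert 6 (step 4): P = [1, 6] / [3, 8];  Q = [1, 2] / [3, 4]
  Insert 7 (step 5): P = [1, 6, 7] / [3, 8];  Q = [1, 2, 5] / [3, 4]
  Insert 4 (step 6): P = [1, 4, 7] / [3, 6] / [8];  Q = [1, 2, 5] / [3, 4] / [6]
  Insert 2 (step 7): P = [1, 2, 7] / [3, 4] / [6] / [8];  Q = [1, 2, 5] / [3, 4] / [6] / [7]
  Insert 5 (step 8): P = [1, 2, 5] / [3, 4, 7] / [6] / [8];  Q = [1, 2, 5] / [3, 4, 8] / [6] / [7]
Final shape: (3, 3, 1, 1).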